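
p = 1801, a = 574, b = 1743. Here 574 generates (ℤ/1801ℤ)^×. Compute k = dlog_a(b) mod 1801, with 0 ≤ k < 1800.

Baby-step giant-step with m = ceil(sqrt(1800)) = 43.
Baby table (574^j mod 1801 for j=0..42):
  0:1  1:574  2:1694  3:1617  4:643  5:1678  6:1438  7:554
  8:1020  9:155  10:721  11:1425  12:296  13:610  14:746  15:1367
  16:1223  17:1413  18:612  19:93  20:1153  21:855  22:898  23:366
  24:1168  25:460  26:1094  27:1208  28:7  29:416  30:1052  31:513
  32:899  33:940  34:1061  35:276  36:1737  37:1085  38:1445  39:970
  40:271  41:668  42:1620
Giant step factor: 574^(-43) ≡ 380 (mod 1801).
Scan 1743·380^i mod 1801 for i = 0, 1, …:
  i=0: 1743   i=1: 1373   i=2: 1251   i=3: 1717
  i=4: 498   i=5: 135   i=6: 872   i=7: 1777
  i=8: 1686   i=9: 1325     …   i=35: 972
  i=36: 155
Match at i=36, j=9: k = 36·43 + 9 = 1557.

1557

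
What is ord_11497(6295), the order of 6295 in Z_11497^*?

The order of 6295 must divide p − 1 = 11496 = 2^3 · 3 · 479.
Divisors: 1, 2, 3, 4, 6, 8, 12, 24, 479, 958, 1437, 1916, 2874, 3832, 5748, 11496.
Check each in increasing order: 6295^1 ≡ 6295;  6295^2 ≡ 8363;  6295^3 ≡ 322;  6295^4 ≡ 3518;  6295^6 ≡ 211;  6295^8 ≡ 5552;  6295^12 ≡ 10030;  6295^24 ≡ 2150;  6295^479 ≡ 1450;  6295^958 ≡ 10046;  6295^1437 ≡ 1.
Smallest exponent giving 1 is 1437.

1437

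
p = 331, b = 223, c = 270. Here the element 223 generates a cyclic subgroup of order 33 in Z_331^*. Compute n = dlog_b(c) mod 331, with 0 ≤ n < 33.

Successive powers of 223 modulo 331:
  223^0=1  223^1=223  223^2=79  223^3=74  223^4=283  223^5=219
  223^6=180  223^7=89  223^8=318  223^9=80  223^10=297  223^11=31
  223^12=293  223^13=132  223^14=308  223^15=167  223^16=169  223^17=284
  223^18=111  223^19=259  223^20=163  223^21=270
So 223^21 ≡ 270 (mod 331), giving n = 21.

21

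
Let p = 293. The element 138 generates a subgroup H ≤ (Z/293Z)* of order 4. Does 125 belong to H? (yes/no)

no

⟨138⟩ has order 4; its elements mod 293 are {1, 138, 155, 292}.
125 is not in this set.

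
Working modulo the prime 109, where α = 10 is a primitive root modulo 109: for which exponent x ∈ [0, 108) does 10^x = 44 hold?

77

Baby-step giant-step with m = ceil(sqrt(108)) = 11.
Baby table (10^j mod 109 for j=0..10):
  0:1  1:10  2:100  3:19  4:81  5:47  6:34  7:13
  8:21  9:101  10:29
Giant step factor: 10^(-11) ≡ 53 (mod 109).
Scan 44·53^i mod 109 for i = 0, 1, …:
  i=0: 44   i=1: 43   i=2: 99   i=3: 15
  i=4: 32   i=5: 61   i=6: 72   i=7: 1
Match at i=7, j=0: x = 7·11 + 0 = 77.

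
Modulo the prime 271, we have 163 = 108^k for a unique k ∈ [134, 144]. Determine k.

Compute 108^134 mod 271 = 138, then multiply by 108 repeatedly:
  108^134=138  108^135=270  108^136=163
Found 163 at exponent 136.

136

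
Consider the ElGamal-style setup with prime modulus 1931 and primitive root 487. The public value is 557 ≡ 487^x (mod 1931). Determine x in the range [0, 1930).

1030

Baby-step giant-step with m = ceil(sqrt(1930)) = 44.
Baby table (487^j mod 1931 for j=0..43):
  0:1  1:487  2:1587  3:469  4:545  5:868  6:1758  7:713
  8:1582  9:1896  10:334  11:454  12:964  13:235  14:516  15:262
  16:148  17:629  18:1225  19:1827  20:1489  21:1018  22:1430  23:1250
  24:485  25:613  26:1157  27:1538  28:1709  29:22  30:1059  31:156
  32:663  33:404  34:1717  35:56  36:238  37:46  38:1161  39:1555
  40:333  41:1898  42:1308  43:1697
Giant step factor: 487^(-44) ≡ 799 (mod 1931).
Scan 557·799^i mod 1931 for i = 0, 1, …:
  i=0: 557   i=1: 913   i=2: 1500   i=3: 1280
  i=4: 1221   i=5: 424   i=6: 851   i=7: 237
  i=8: 125   i=9: 1394     …   i=22: 1164
  i=23: 1225
Match at i=23, j=18: x = 23·44 + 18 = 1030.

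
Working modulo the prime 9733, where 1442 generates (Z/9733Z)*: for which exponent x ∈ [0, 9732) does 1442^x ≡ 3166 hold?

Baby-step giant-step with m = ceil(sqrt(9732)) = 99.
Baby table (1442^j mod 9733 for j=0..98):
  0:1  1:1442  2:6235  3:7311  4:1623  5:4446  6:6818  7:1226
  8:6219  9:3705  10:8926  11:4266  12:316  13:7954  14:4194  15:3555
  16:6752  17:3384  18:3495  19:7829  20:8871  21:2820  22:7779  23:4902
  24:2526  25:2350  26:1616  27:4085  28:2105  29:8447  30:4591  31:1782
  32:132  33:5417  34:5448  35:1485  36:110  37:2892  38:4540  39:6104
  40:3336  41:2410  42:539  43:8331  44:2780  45:8497  46:8560  47:2076
  48:5561  49:8703  50:3889  51:1730  52:3012  53:2386  54:4863  55:4686
  56:2510  57:8477  58:8919  59:3905  60:5336  61:5442  62:2566  63:1632
  64:7691  65:4535  66:8627  67:1360  68:4787  69:2157  70:5567  71:7622
  72:2367  73:6664  74:3017  75:9596  76:6839  77:2309  78:892  79:1508
  80:4077  81:302  82:7232  83:4501  84:8264  85:3496  86:9271  87:5373
  88:398  89:9402  90:9348  91:9344  92:3576  93:7835  94:7790  95:1298
  96:2980  97:4907  98:3
Giant step factor: 1442^(-99) ≡ 4871 (mod 9733).
Scan 3166·4871^i mod 9733 for i = 0, 1, …:
  i=0: 3166   i=1: 4514   i=2: 847   i=3: 8678
  i=4: 119   i=5: 5402   i=6: 4843   i=7: 7194
  i=8: 3174   i=9: 4550     …   i=40: 5527
  i=41: 539
Match at i=41, j=42: x = 41·99 + 42 = 4101.

4101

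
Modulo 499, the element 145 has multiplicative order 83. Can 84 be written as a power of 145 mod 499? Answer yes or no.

no

84 ∈ ⟨145⟩ iff 84^83 ≡ 1 (mod 499), since |⟨145⟩| = 83.
84^83 mod 499 = 359.
Since 359 ≠ 1, 84 does not lie in the subgroup.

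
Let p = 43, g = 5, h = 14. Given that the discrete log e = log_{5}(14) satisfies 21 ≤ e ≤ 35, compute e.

26

Compute 5^21 mod 43 = 42, then multiply by 5 repeatedly:
  5^21=42  5^22=38  5^23=18  5^24=4  5^25=20
  5^26=14
Found 14 at exponent 26.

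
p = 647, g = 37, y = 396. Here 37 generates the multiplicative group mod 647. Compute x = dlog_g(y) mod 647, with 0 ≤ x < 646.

Baby-step giant-step with m = ceil(sqrt(646)) = 26.
Baby table (37^j mod 647 for j=0..25):
  0:1  1:37  2:75  3:187  4:449  5:438  6:31  7:500
  8:384  9:621  10:332  11:638  12:314  13:619  14:258  15:488
  16:587  17:368  18:29  19:426  20:234  21:247  22:81  23:409
  24:252  25:266
Giant step factor: 37^(-26) ≡ 562 (mod 647).
Scan 396·562^i mod 647 for i = 0, 1, …:
  i=0: 396   i=1: 631   i=2: 66   i=3: 213
  i=4: 11   i=5: 359   i=6: 541   i=7: 599
  i=8: 198   i=9: 639     …   i=19: 215
  i=20: 488
Match at i=20, j=15: x = 20·26 + 15 = 535.

535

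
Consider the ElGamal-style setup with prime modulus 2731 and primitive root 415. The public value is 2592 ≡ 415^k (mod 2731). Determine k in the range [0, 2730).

2047

Baby-step giant-step with m = ceil(sqrt(2730)) = 53.
Baby table (415^j mod 2731 for j=0..52):
  0:1  1:415  2:172  3:374  4:2274  5:1515  6:595  7:1135
  8:1293  9:1319  10:1185  11:195  12:1726  13:768  14:1924  15:1008
  16:477  17:1323  18:114  19:883  20:491  21:1671  22:2522  23:657
  24:2286  25:1033  26:2659  27:161  28:1271  29:382  30:132  31:160
  32:856  33:210  34:2489  35:617  36:2072  37:2346  38:1354  39:2055
  40:753  41:1161  42:1159  43:329  44:2716  45:1968  46:151  47:2583
  48:1393  49:1854  50:1999  51:2092  52:2453
Giant step factor: 415^(-53) ≡ 1435 (mod 2731).
Scan 2592·1435^i mod 2731 for i = 0, 1, …:
  i=0: 2592   i=1: 2629   i=2: 1104   i=3: 260
  i=4: 1684   i=5: 2336   i=6: 1223   i=7: 1703
  i=8: 2291   i=9: 2192     …   i=37: 1732
  i=38: 210
Match at i=38, j=33: k = 38·53 + 33 = 2047.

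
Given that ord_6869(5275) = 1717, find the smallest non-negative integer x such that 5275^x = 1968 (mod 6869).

Baby-step giant-step with m = ceil(sqrt(1717)) = 42.
Baby table (5275^j mod 6869 for j=0..41):
  0:1  1:5275  2:6175  3:327  4:806  5:6608  6:3894  7:2540
  8:3950  9:2573  10:6300  11:278  12:3353  13:6269  14:1609  15:4260
  16:3001  17:4099  18:5482  19:5929  20:918  21:6674  22:1725  23:4819
  24:4925  25:817  26:2812  27:3129  28:6137  29:5947  30:6571  31:1051
  32:742  33:5589  34:227  35:2219  36:449  37:5539  38:4368  39:2574
  40:4706  41:6453
Giant step factor: 5275^(-42) ≡ 4127 (mod 6869).
Scan 1968·4127^i mod 6869 for i = 0, 1, …:
  i=0: 1968   i=1: 2778   i=2: 445   i=3: 2492
  i=4: 1591   i=5: 6162   i=6: 1536   i=7: 5854
  i=8: 1185   i=9: 6636     …   i=19: 1196
  i=20: 3950
Match at i=20, j=8: x = 20·42 + 8 = 848.

848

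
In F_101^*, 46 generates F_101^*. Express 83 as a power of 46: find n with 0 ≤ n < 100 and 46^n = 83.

47

Baby-step giant-step with m = ceil(sqrt(100)) = 10.
Baby table (46^j mod 101 for j=0..9):
  0:1  1:46  2:96  3:73  4:25  5:39  6:77  7:7
  8:19  9:66
Giant step factor: 46^(-10) ≡ 17 (mod 101).
Scan 83·17^i mod 101 for i = 0, 1, …:
  i=0: 83   i=1: 98   i=2: 50   i=3: 42
  i=4: 7
Match at i=4, j=7: n = 4·10 + 7 = 47.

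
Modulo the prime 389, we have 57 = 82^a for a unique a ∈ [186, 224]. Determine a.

215

Compute 82^186 mod 389 = 322, then multiply by 82 repeatedly:
  82^186=322  82^187=341  82^188=343  82^189=118  82^190=340
  82^191=261  82^192=7  82^193=185  82^194=388  82^195=307
  82^196=278  82^197=234  82^198=127  82^199=300  82^200=93
  82^201=235  82^202=209  82^203=22  82^204=248  82^205=108
  82^206=298  82^207=318  82^208=13  82^209=288  82^210=276
  82^211=70  82^212=294  82^213=379  82^214=347  82^215=57
Found 57 at exponent 215.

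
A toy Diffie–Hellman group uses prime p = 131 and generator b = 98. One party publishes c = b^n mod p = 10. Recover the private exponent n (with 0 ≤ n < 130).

Successive powers of 98 modulo 131:
  98^0=1  98^1=98  98^2=41  98^3=88  98^4=109  98^5=71
  98^6=15  98^7=29  98^8=91  98^9=10
So 98^9 ≡ 10 (mod 131), giving n = 9.

9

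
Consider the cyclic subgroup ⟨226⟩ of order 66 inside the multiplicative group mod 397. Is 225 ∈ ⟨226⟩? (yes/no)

225 ∈ ⟨226⟩ iff 225^66 ≡ 1 (mod 397), since |⟨226⟩| = 66.
225^66 mod 397 = 1.
Since 1 = 1, 225 lies in the subgroup.

yes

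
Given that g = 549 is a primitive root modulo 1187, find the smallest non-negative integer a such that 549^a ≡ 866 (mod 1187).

904

Baby-step giant-step with m = ceil(sqrt(1186)) = 35.
Baby table (549^j mod 1187 for j=0..34):
  0:1  1:549  2:1090  3:162  4:1100  5:904  6:130  7:150
  8:447  9:881  10:560  11:7  12:282  13:508  14:1134  15:578
  16:393  17:910  18:1050  19:755  20:232  21:359  22:49  23:787
  24:1182  25:816  26:485  27:377  28:435  29:228  30:537  31:437
  32:139  33:343  34:761
Giant step factor: 549^(-35) ≡ 780 (mod 1187).
Scan 866·780^i mod 1187 for i = 0, 1, …:
  i=0: 866   i=1: 77   i=2: 710   i=3: 658
  i=4: 456   i=5: 767   i=6: 12   i=7: 1051
  i=8: 750   i=9: 996     …   i=24: 329
  i=25: 228
Match at i=25, j=29: a = 25·35 + 29 = 904.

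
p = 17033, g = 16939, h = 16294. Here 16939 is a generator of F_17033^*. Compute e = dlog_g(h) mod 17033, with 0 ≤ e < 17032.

1290

Baby-step giant-step with m = ceil(sqrt(17032)) = 131.
Baby table (16939^j mod 17033 for j=0..130):
  0:1  1:16939  2:8836  3:4033  4:12657  5:2552  6:15607  7:14813
  8:4284  9:6096  10:6098  11:5910  12:6549  13:14615  14:5863  15:10967
  16:8115  17:3675  18:12243  19:7402  20:2565  21:14385  22:10450  23:5614
  24:307  25:5208  26:4405  27:11755  28:2175  29:16979  30:5076  31:16813
  32:3647  33:14875  34:15489  35:8872  36:649  37:7126  38:11476  39:11368
  40:4487  41:4047  42:11341  43:7025  44:3937  45:4648  46:5946  47:3165
  48:9084  49:14787  50:6728  51:14822  52:3438  53:455  54:8329  55:592
  56:12484  57:1781  58:2916  59:15457  60:11880  61:7458  62:14334  63:15244
  64:14869  65:16053  66:6955  67:10517  68:16349  69:13197  70:2891  71:774
  72:12409  73:8831  74:4503  75:2543  76:16453  77:3421  78:2053  79:11414
  80:163  81:1711  82:9496  83:10125  84:2098  85:7184  86:6024  87:12866
  88:16972  89:5734  90:6060  91:9482  92:11441  93:14658  94:1821  95:16189
  96:11204  97:2870  98:2748  99:14216  100:9303  101:11234  102:50  103:12333
  104:15975  105:14287  106:2629  107:8369  108:13865  109:8231  110:9804  111:15239
  112:15339  113:5939  114:3823  115:15364  116:3589  117:3294  118:13991  119:13420
  120:15995  121:12407  122:9019  123:3864  124:11510  125:8172  126:15350  127:4905
  128:15854  129:8628  130:6552
Giant step factor: 16939^(-131) ≡ 8813 (mod 17033).
Scan 16294·8813^i mod 17033 for i = 0, 1, …:
  i=0: 16294   i=1: 10832   i=2: 9484   i=3: 1561
  i=4: 11462   i=5: 8916   i=6: 3479   i=7: 1027
  i=8: 6428   i=9: 15239
Match at i=9, j=111: e = 9·131 + 111 = 1290.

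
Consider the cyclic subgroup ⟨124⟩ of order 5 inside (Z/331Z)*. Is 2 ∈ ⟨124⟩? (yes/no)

2 ∈ ⟨124⟩ iff 2^5 ≡ 1 (mod 331), since |⟨124⟩| = 5.
2^5 mod 331 = 32.
Since 32 ≠ 1, 2 does not lie in the subgroup.

no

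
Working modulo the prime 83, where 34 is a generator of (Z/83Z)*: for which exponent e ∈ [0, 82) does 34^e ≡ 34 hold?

1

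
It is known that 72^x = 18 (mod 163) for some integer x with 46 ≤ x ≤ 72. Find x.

Compute 72^46 mod 163 = 74, then multiply by 72 repeatedly:
  72^46=74  72^47=112  72^48=77  72^49=2  72^50=144
  72^51=99  72^52=119  72^53=92  72^54=104  72^55=153
  72^56=95  72^57=157  72^58=57  72^59=29  72^60=132
  72^61=50  72^62=14  72^63=30  72^64=41  72^65=18
Found 18 at exponent 65.

65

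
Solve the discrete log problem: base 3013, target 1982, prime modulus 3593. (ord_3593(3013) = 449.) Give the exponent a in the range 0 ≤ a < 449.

223

Baby-step giant-step with m = ceil(sqrt(449)) = 22.
Baby table (3013^j mod 3593 for j=0..21):
  0:1  1:3013  2:2251  3:2272  4:871  5:1433  6:2436  7:2762
  8:518  9:1372  10:1886  11:1985  12:2053  13:2136  14:705  15:702
  16:2442  17:2875  18:3245  19:632  20:3519  21:3397
Giant step factor: 3013^(-22) ≡ 2509 (mod 3593).
Scan 1982·2509^i mod 3593 for i = 0, 1, …:
  i=0: 1982   i=1: 126   i=2: 3543   i=3: 305
  i=4: 3529   i=5: 1109   i=6: 1499   i=7: 2713
  i=8: 1775   i=9: 1748   i=10: 2272
Match at i=10, j=3: a = 10·22 + 3 = 223.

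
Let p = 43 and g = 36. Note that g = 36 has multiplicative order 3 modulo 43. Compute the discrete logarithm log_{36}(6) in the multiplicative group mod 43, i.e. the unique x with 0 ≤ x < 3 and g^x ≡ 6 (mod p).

Successive powers of 36 modulo 43:
  36^0=1  36^1=36  36^2=6
So 36^2 ≡ 6 (mod 43), giving x = 2.

2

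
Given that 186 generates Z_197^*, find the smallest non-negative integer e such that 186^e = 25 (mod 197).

Baby-step giant-step with m = ceil(sqrt(196)) = 14.
Baby table (186^j mod 197 for j=0..13):
  0:1  1:186  2:121  3:48  4:63  5:95  6:137  7:69
  8:29  9:75  10:160  11:13  12:54  13:194
Giant step factor: 186^(-14) ≡ 6 (mod 197).
Scan 25·6^i mod 197 for i = 0, 1, …:
  i=0: 25   i=1: 150   i=2: 112   i=3: 81
  i=4: 92   i=5: 158   i=6: 160
Match at i=6, j=10: e = 6·14 + 10 = 94.

94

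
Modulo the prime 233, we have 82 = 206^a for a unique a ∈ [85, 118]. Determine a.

91

Compute 206^85 mod 233 = 47, then multiply by 206 repeatedly:
  206^85=47  206^86=129  206^87=12  206^88=142  206^89=127
  206^90=66  206^91=82
Found 82 at exponent 91.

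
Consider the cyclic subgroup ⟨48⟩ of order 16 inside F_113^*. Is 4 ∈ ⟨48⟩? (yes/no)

no

4 ∈ ⟨48⟩ iff 4^16 ≡ 1 (mod 113), since |⟨48⟩| = 16.
4^16 mod 113 = 16.
Since 16 ≠ 1, 4 does not lie in the subgroup.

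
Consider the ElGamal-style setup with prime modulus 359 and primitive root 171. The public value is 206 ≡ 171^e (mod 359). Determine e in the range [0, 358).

Baby-step giant-step with m = ceil(sqrt(358)) = 19.
Baby table (171^j mod 359 for j=0..18):
  0:1  1:171  2:162  3:59  4:37  5:224  6:250  7:29
  8:292  9:31  10:275  11:355  12:34  13:70  14:123  15:211
  16:181  17:77  18:243
Giant step factor: 171^(-19) ≡ 71 (mod 359).
Scan 206·71^i mod 359 for i = 0, 1, …:
  i=0: 206   i=1: 266   i=2: 218   i=3: 41
  i=4: 39   i=5: 256   i=6: 226   i=7: 250
Match at i=7, j=6: e = 7·19 + 6 = 139.

139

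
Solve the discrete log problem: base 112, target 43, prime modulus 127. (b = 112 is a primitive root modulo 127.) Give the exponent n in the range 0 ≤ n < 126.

Successive powers of 112 modulo 127:
  112^0=1  112^1=112  112^2=98  112^3=54  112^4=79  112^5=85
  112^6=122  112^7=75  112^8=18  112^9=111  112^10=113  112^11=83
  112^12=25  112^13=6  112^14=37  112^15=80  112^16=70  112^17=93
  112^18=2  112^19=97  112^20=69  112^21=108  112^22=31  112^23=43
So 112^23 ≡ 43 (mod 127), giving n = 23.

23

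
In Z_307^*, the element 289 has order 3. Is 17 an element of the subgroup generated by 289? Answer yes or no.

yes

⟨289⟩ has order 3; its elements mod 307 are {1, 17, 289}.
17 is in this set.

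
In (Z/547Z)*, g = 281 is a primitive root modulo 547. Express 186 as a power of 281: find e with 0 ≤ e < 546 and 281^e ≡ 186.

379

Baby-step giant-step with m = ceil(sqrt(546)) = 24.
Baby table (281^j mod 547 for j=0..23):
  0:1  1:281  2:193  3:80  4:53  5:124  6:383  7:411
  8:74  9:8  10:60  11:450  12:93  13:424  14:445  15:329
  16:6  17:45  18:64  19:480  20:318  21:197  22:110  23:278
Giant step factor: 281^(-24) ≡ 154 (mod 547).
Scan 186·154^i mod 547 for i = 0, 1, …:
  i=0: 186   i=1: 200   i=2: 168   i=3: 163
  i=4: 487   i=5: 59   i=6: 334   i=7: 18
  i=8: 37   i=9: 228     …   i=14: 337
  i=15: 480
Match at i=15, j=19: e = 15·24 + 19 = 379.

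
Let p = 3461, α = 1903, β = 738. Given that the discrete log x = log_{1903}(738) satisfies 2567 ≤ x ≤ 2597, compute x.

Compute 1903^2567 mod 3461 = 570, then multiply by 1903 repeatedly:
  1903^2567=570  1903^2568=1417  1903^2569=432  1903^2570=1839  1903^2571=546
  1903^2572=738
Found 738 at exponent 2572.

2572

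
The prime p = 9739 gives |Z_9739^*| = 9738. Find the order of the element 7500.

9738

The order of 7500 must divide p − 1 = 9738 = 2 · 3^2 · 541.
Divisors: 1, 2, 3, 6, 9, 18, 541, 1082, 1623, 3246, 4869, 9738.
Check each in increasing order: 7500^1 ≡ 7500;  7500^2 ≡ 7275;  7500^3 ≡ 4622;  7500^6 ≡ 5257;  7500^9 ≡ 8788;  7500^18 ≡ 8413;  7500^541 ≡ 2667;  7500^1082 ≡ 3419;  7500^1623 ≡ 2769;  7500^3246 ≡ 2768;  7500^4869 ≡ 9738;  7500^9738 ≡ 1.
Smallest exponent giving 1 is 9738.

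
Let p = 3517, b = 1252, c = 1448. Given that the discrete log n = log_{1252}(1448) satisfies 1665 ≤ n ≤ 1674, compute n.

1674

Compute 1252^1665 mod 3517 = 617, then multiply by 1252 repeatedly:
  1252^1665=617  1252^1666=2261  1252^1667=3104  1252^1668=3440  1252^1669=2072
  1252^1670=2115  1252^1671=3196  1252^1672=2563  1252^1673=1372  1252^1674=1448
Found 1448 at exponent 1674.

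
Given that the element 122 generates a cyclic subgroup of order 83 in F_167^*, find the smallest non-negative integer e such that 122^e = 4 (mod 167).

54

Baby-step giant-step with m = ceil(sqrt(83)) = 10.
Baby table (122^j mod 167 for j=0..9):
  0:1  1:122  2:21  3:57  4:107  5:28  6:76  7:87
  8:93  9:157
Giant step factor: 122^(-10) ≡ 36 (mod 167).
Scan 4·36^i mod 167 for i = 0, 1, …:
  i=0: 4   i=1: 144   i=2: 7   i=3: 85
  i=4: 54   i=5: 107
Match at i=5, j=4: e = 5·10 + 4 = 54.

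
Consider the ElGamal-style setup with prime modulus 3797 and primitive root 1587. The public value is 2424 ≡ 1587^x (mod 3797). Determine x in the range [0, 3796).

2543

Baby-step giant-step with m = ceil(sqrt(3796)) = 62.
Baby table (1587^j mod 3797 for j=0..61):
  0:1  1:1587  2:1158  3:3795  4:623  5:1481  6:4  7:2551
  8:835  9:3789  10:2492  11:2127  12:16  13:2610  14:3340  15:3765
  16:2374  17:914  18:64  19:2846  20:1969  21:3669  22:1902  23:3656
  24:256  25:3790  26:282  27:3285  28:14  29:3233  30:1024  31:3769
  32:1128  33:1749  34:56  35:1541  36:299  37:3685  38:715  39:3199
  40:224  41:2367  42:1196  43:3349  44:2860  45:1405  46:896  47:1874
  48:987  49:2005  50:49  51:1823  52:3584  53:3699  54:151  55:426
  56:196  57:3495  58:2945  59:3405  60:604  61:1704
Giant step factor: 1587^(-62) ≡ 247 (mod 3797).
Scan 2424·247^i mod 3797 for i = 0, 1, …:
  i=0: 2424   i=1: 2599   i=2: 260   i=3: 3468
  i=4: 2271   i=5: 2778   i=6: 2706   i=7: 110
  i=8: 591   i=9: 1691     …   i=40: 2589
  i=41: 1587
Match at i=41, j=1: x = 41·62 + 1 = 2543.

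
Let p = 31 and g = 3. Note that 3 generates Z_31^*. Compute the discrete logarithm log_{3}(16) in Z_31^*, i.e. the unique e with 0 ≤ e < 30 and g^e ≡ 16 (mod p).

6

Successive powers of 3 modulo 31:
  3^0=1  3^1=3  3^2=9  3^3=27  3^4=19  3^5=26
  3^6=16
So 3^6 ≡ 16 (mod 31), giving e = 6.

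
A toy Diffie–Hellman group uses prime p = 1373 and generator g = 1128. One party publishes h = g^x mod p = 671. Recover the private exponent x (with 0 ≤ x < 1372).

923

Baby-step giant-step with m = ceil(sqrt(1372)) = 38.
Baby table (1128^j mod 1373 for j=0..37):
  0:1  1:1128  2:986  3:78  4:112  5:20  6:592  7:498
  8:187  9:867  10:400  11:856  12:349  13:994  14:864  15:1135
  16:644  17:115  18:658  19:804  20:732  21:523  22:927  23:803
  24:977  25:910  26:849  27:691  28:957  29:318  30:351  31:504
  32:90  33:1291  34:868  35:155  36:469  37:427
Giant step factor: 1128^(-38) ≡ 1337 (mod 1373).
Scan 671·1337^i mod 1373 for i = 0, 1, …:
  i=0: 671   i=1: 558   i=2: 507   i=3: 970
  i=4: 778   i=5: 825   i=6: 506   i=7: 1006
  i=8: 855   i=9: 799     …   i=23: 739
  i=24: 856
Match at i=24, j=11: x = 24·38 + 11 = 923.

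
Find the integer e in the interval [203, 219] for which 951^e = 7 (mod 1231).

212

Compute 951^203 mod 1231 = 1080, then multiply by 951 repeatedly:
  951^203=1080  951^204=426  951^205=127  951^206=139  951^207=472
  951^208=788  951^209=940  951^210=234  951^211=954  951^212=7
Found 7 at exponent 212.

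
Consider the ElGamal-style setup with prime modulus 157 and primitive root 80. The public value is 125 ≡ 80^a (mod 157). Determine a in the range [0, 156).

Baby-step giant-step with m = ceil(sqrt(156)) = 13.
Baby table (80^j mod 157 for j=0..12):
  0:1  1:80  2:120  3:23  4:113  5:91  6:58  7:87
  8:52  9:78  10:117  11:97  12:67
Giant step factor: 80^(-13) ≡ 50 (mod 157).
Scan 125·50^i mod 157 for i = 0, 1, …:
  i=0: 125   i=1: 127   i=2: 70   i=3: 46
  i=4: 102   i=5: 76   i=6: 32   i=7: 30
  i=8: 87
Match at i=8, j=7: a = 8·13 + 7 = 111.

111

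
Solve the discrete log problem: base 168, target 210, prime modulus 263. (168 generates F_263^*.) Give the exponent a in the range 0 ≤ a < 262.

174

Baby-step giant-step with m = ceil(sqrt(262)) = 17.
Baby table (168^j mod 263 for j=0..16):
  0:1  1:168  2:83  3:5  4:51  5:152  6:25  7:255
  8:234  9:125  10:223  11:118  12:99  13:63  14:64  15:232
  16:52
Giant step factor: 168^(-17) ≡ 60 (mod 263).
Scan 210·60^i mod 263 for i = 0, 1, …:
  i=0: 210   i=1: 239   i=2: 138   i=3: 127
  i=4: 256   i=5: 106   i=6: 48   i=7: 250
  i=8: 9   i=9: 14   i=10: 51
Match at i=10, j=4: a = 10·17 + 4 = 174.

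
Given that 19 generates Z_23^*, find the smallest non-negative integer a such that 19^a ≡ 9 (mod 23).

Successive powers of 19 modulo 23:
  19^0=1  19^1=19  19^2=16  19^3=5  19^4=3  19^5=11
  19^6=2  19^7=15  19^8=9
So 19^8 ≡ 9 (mod 23), giving a = 8.

8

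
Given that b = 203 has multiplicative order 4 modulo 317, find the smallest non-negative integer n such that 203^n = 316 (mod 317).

Successive powers of 203 modulo 317:
  203^0=1  203^1=203  203^2=316
So 203^2 ≡ 316 (mod 317), giving n = 2.

2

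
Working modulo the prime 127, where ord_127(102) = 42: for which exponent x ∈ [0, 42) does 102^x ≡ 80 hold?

17

Successive powers of 102 modulo 127:
  102^0=1  102^1=102  102^2=117  102^3=123  102^4=100  102^5=40
  102^6=16  102^7=108  102^8=94  102^9=63  102^10=76  102^11=5
  102^12=2  102^13=77  102^14=107  102^15=119  102^16=73  102^17=80
So 102^17 ≡ 80 (mod 127), giving x = 17.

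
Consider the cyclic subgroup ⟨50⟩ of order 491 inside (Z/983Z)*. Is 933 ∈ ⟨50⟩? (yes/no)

no

933 ∈ ⟨50⟩ iff 933^491 ≡ 1 (mod 983), since |⟨50⟩| = 491.
933^491 mod 983 = 982.
Since 982 ≠ 1, 933 does not lie in the subgroup.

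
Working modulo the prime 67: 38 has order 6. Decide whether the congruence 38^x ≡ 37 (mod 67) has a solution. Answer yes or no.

yes

⟨38⟩ has order 6; its elements mod 67 are {1, 29, 30, 37, 38, 66}.
37 is in this set.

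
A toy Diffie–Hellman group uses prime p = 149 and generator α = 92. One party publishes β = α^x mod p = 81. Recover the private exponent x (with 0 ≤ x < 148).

Baby-step giant-step with m = ceil(sqrt(148)) = 13.
Baby table (92^j mod 149 for j=0..12):
  0:1  1:92  2:120  3:14  4:96  5:41  6:47  7:3
  8:127  9:62  10:42  11:139  12:123
Giant step factor: 92^(-13) ≡ 93 (mod 149).
Scan 81·93^i mod 149 for i = 0, 1, …:
  i=0: 81   i=1: 83   i=2: 120
Match at i=2, j=2: x = 2·13 + 2 = 28.

28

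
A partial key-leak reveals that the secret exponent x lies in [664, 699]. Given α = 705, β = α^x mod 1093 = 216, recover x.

681

Compute 705^664 mod 1093 = 625, then multiply by 705 repeatedly:
  705^664=625  705^665=146  705^666=188  705^667=287  705^668=130
  705^669=931  705^670=555  705^671=1074  705^672=814  705^673=45
  705^674=28  705^675=66  705^676=624  705^677=534  705^678=478
  705^679=346  705^680=191  705^681=216
Found 216 at exponent 681.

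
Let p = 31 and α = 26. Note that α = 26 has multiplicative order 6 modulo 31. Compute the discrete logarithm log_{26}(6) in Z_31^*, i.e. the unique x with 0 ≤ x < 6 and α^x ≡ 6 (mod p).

Successive powers of 26 modulo 31:
  26^0=1  26^1=26  26^2=25  26^3=30  26^4=5  26^5=6
So 26^5 ≡ 6 (mod 31), giving x = 5.

5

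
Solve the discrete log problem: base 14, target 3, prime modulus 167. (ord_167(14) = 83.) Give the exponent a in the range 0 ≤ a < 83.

Baby-step giant-step with m = ceil(sqrt(83)) = 10.
Baby table (14^j mod 167 for j=0..9):
  0:1  1:14  2:29  3:72  4:6  5:84  6:7  7:98
  8:36  9:3
Giant step factor: 14^(-10) ≡ 4 (mod 167).
Scan 3·4^i mod 167 for i = 0, 1, …:
  i=0: 3
Match at i=0, j=9: a = 0·10 + 9 = 9.

9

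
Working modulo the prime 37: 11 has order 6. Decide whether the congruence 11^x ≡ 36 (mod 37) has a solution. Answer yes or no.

⟨11⟩ has order 6; its elements mod 37 are {1, 10, 11, 26, 27, 36}.
36 is in this set.

yes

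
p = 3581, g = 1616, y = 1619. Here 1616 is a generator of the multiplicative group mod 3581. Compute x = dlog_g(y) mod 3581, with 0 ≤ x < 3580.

3155

Baby-step giant-step with m = ceil(sqrt(3580)) = 60.
Baby table (1616^j mod 3581 for j=0..59):
  0:1  1:1616  2:907  3:1083  4:2600  5:1087  6:1902  7:1134
  8:2653  9:791  10:3420  11:1237  12:794  13:1106  14:377  15:462
  16:1744  17:57  18:2587  19:1565  20:854  21:1379  22:1082  23:984
  24:180  25:819  26:2115  27:1566  28:2470  29:2286  30:2165  31:3
  32:1267  33:2721  34:3249  35:638  36:3261  37:2125  38:3402  39:797
  40:2373  41:3098  42:130  43:2382  44:3318  45:1131  46:1386  47:1651
  48:171  49:599  50:1114  51:2562  52:556  53:3246  54:2952  55:540
  56:2457  57:2764  58:1117  59:248
Giant step factor: 1616^(-60) ≡ 2886 (mod 3581).
Scan 1619·2886^i mod 3581 for i = 0, 1, …:
  i=0: 1619   i=1: 2810   i=2: 2276   i=3: 982
  i=4: 1481   i=5: 2033   i=6: 1560   i=7: 843
  i=8: 1399   i=9: 1727     …   i=51: 3003
  i=52: 638
Match at i=52, j=35: x = 52·60 + 35 = 3155.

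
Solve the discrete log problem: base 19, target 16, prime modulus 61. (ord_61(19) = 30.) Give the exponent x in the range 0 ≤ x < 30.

Successive powers of 19 modulo 61:
  19^0=1  19^1=19  19^2=56  19^3=27  19^4=25  19^5=48
  19^6=58  19^7=4  19^8=15  19^9=41  19^10=47  19^11=39
  19^12=9  19^13=49  19^14=16
So 19^14 ≡ 16 (mod 61), giving x = 14.

14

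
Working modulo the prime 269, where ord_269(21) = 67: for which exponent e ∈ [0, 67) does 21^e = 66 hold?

Baby-step giant-step with m = ceil(sqrt(67)) = 9.
Baby table (21^j mod 269 for j=0..8):
  0:1  1:21  2:172  3:115  4:263  5:143  6:44  7:117
  8:36
Giant step factor: 21^(-9) ≡ 58 (mod 269).
Scan 66·58^i mod 269 for i = 0, 1, …:
  i=0: 66   i=1: 62   i=2: 99   i=3: 93
  i=4: 14   i=5: 5   i=6: 21
Match at i=6, j=1: e = 6·9 + 1 = 55.

55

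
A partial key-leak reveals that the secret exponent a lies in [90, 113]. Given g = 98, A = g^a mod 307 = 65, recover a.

110

Compute 98^90 mod 307 = 115, then multiply by 98 repeatedly:
  98^90=115  98^91=218  98^92=181  98^93=239  98^94=90
  98^95=224  98^96=155  98^97=147  98^98=284  98^99=202
  98^100=148  98^101=75  98^102=289  98^103=78  98^104=276
  98^105=32  98^106=66  98^107=21  98^108=216  98^109=292
  98^110=65
Found 65 at exponent 110.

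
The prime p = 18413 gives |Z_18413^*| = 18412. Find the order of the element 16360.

The order of 16360 must divide p − 1 = 18412 = 2^2 · 4603.
Divisors: 1, 2, 4, 4603, 9206, 18412.
Check each in increasing order: 16360^1 ≡ 16360;  16360^2 ≡ 16645;  16360^4 ≡ 14027;  16360^4603 ≡ 18412;  16360^9206 ≡ 1.
Smallest exponent giving 1 is 9206.

9206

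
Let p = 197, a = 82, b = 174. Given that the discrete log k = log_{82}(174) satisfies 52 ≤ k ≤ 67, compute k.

62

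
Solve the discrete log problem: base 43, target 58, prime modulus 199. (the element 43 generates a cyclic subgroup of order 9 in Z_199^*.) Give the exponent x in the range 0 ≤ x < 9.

2

Successive powers of 43 modulo 199:
  43^0=1  43^1=43  43^2=58
So 43^2 ≡ 58 (mod 199), giving x = 2.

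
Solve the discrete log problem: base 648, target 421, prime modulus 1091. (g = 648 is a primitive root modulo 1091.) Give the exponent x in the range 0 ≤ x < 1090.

Baby-step giant-step with m = ceil(sqrt(1090)) = 34.
Baby table (648^j mod 1091 for j=0..33):
  0:1  1:648  2:960  3:210  4:796  5:856  6:460  7:237
  8:836  9:592  10:675  11:1000  12:1037  13:1011  14:528  15:661
  16:656  17:689  18:253  19:294  20:678  21:762  22:644  23:550
  24:734  25:1047  26:945  27:309  28:579  29:979  30:521  31:489
  32:482  33:310
Giant step factor: 648^(-34) ≡ 361 (mod 1091).
Scan 421·361^i mod 1091 for i = 0, 1, …:
  i=0: 421   i=1: 332   i=2: 933   i=3: 785
  i=4: 816   i=5: 6   i=6: 1075   i=7: 770
  i=8: 856
Match at i=8, j=5: x = 8·34 + 5 = 277.

277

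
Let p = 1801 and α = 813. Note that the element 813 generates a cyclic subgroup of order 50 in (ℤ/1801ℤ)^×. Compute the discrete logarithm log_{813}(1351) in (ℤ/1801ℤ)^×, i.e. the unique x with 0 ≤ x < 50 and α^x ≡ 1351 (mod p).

46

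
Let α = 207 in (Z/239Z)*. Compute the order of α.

238

The order of 207 must divide p − 1 = 238 = 2 · 7 · 17.
Divisors: 1, 2, 7, 14, 17, 34, 119, 238.
Check each in increasing order: 207^1 ≡ 207;  207^2 ≡ 68;  207^7 ≡ 76;  207^14 ≡ 40;  207^17 ≡ 195;  207^34 ≡ 24;  207^119 ≡ 238;  207^238 ≡ 1.
Smallest exponent giving 1 is 238.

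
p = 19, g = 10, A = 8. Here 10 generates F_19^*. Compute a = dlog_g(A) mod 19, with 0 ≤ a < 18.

15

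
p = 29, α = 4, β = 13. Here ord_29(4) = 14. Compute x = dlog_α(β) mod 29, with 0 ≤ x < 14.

Successive powers of 4 modulo 29:
  4^0=1  4^1=4  4^2=16  4^3=6  4^4=24  4^5=9
  4^6=7  4^7=28  4^8=25  4^9=13
So 4^9 ≡ 13 (mod 29), giving x = 9.

9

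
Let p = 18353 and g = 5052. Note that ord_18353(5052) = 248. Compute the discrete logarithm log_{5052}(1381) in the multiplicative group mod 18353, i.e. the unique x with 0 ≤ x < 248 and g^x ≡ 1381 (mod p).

18

Successive powers of 5052 modulo 18353:
  5052^0=1  5052^1=5052  5052^2=12034  5052^3=10632  5052^4=11986  5052^5=6725
  5052^6=3297  5052^7=10273  5052^8=15265  5052^9=17827  5052^10=3833  5052^11=1901
  5052^12=5233  5052^13=8796  5052^14=4779  5052^15=9313  5052^16=10537  5052^17=9224
  5052^18=1381
So 5052^18 ≡ 1381 (mod 18353), giving x = 18.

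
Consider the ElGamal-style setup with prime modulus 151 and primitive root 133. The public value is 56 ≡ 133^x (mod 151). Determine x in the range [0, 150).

Baby-step giant-step with m = ceil(sqrt(150)) = 13.
Baby table (133^j mod 151 for j=0..12):
  0:1  1:133  2:22  3:57  4:31  5:46  6:78  7:106
  8:55  9:67  10:2  11:115  12:44
Giant step factor: 133^(-13) ≡ 102 (mod 151).
Scan 56·102^i mod 151 for i = 0, 1, …:
  i=0: 56   i=1: 125   i=2: 66   i=3: 88
  i=4: 67
Match at i=4, j=9: x = 4·13 + 9 = 61.

61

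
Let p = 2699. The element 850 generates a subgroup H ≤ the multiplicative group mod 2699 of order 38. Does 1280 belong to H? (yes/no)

1280 ∈ ⟨850⟩ iff 1280^38 ≡ 1 (mod 2699), since |⟨850⟩| = 38.
1280^38 mod 2699 = 1.
Since 1 = 1, 1280 lies in the subgroup.

yes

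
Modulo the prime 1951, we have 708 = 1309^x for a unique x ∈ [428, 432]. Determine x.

428

Compute 1309^428 mod 1951 = 708, then multiply by 1309 repeatedly:
  1309^428=708
Found 708 at exponent 428.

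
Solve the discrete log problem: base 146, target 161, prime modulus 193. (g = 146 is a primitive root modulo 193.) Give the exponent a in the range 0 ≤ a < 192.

82

Baby-step giant-step with m = ceil(sqrt(192)) = 14.
Baby table (146^j mod 193 for j=0..13):
  0:1  1:146  2:86  3:11  4:62  5:174  6:121  7:103
  8:177  9:173  10:168  11:17  12:166  13:111
Giant step factor: 146^(-14) ≡ 32 (mod 193).
Scan 161·32^i mod 193 for i = 0, 1, …:
  i=0: 161   i=1: 134   i=2: 42   i=3: 186
  i=4: 162   i=5: 166
Match at i=5, j=12: a = 5·14 + 12 = 82.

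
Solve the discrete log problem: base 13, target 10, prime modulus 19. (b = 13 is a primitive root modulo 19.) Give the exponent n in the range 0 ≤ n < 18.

7

Successive powers of 13 modulo 19:
  13^0=1  13^1=13  13^2=17  13^3=12  13^4=4  13^5=14
  13^6=11  13^7=10
So 13^7 ≡ 10 (mod 19), giving n = 7.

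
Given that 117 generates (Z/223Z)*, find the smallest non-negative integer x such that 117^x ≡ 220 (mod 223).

38

Baby-step giant-step with m = ceil(sqrt(222)) = 15.
Baby table (117^j mod 223 for j=0..14):
  0:1  1:117  2:86  3:27  4:37  5:92  6:60  7:107
  8:31  9:59  10:213  11:168  12:32  13:176  14:76
Giant step factor: 117^(-15) ≡ 215 (mod 223).
Scan 220·215^i mod 223 for i = 0, 1, …:
  i=0: 220   i=1: 24   i=2: 31
Match at i=2, j=8: x = 2·15 + 8 = 38.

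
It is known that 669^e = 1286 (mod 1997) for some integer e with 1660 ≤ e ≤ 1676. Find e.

1670

Compute 669^1660 mod 1997 = 1763, then multiply by 669 repeatedly:
  669^1660=1763  669^1661=1217  669^1662=1394  669^1663=1984  669^1664=1288
  669^1665=965  669^1666=554  669^1667=1181  669^1668=1274  669^1669=1584
  669^1670=1286
Found 1286 at exponent 1670.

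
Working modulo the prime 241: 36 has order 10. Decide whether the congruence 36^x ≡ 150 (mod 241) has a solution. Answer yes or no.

⟨36⟩ has order 10; its elements mod 241 are {1, 36, 87, 91, 98, 143, 150, 154, 205, 240}.
150 is in this set.

yes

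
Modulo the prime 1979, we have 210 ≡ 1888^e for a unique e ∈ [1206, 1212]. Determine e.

1207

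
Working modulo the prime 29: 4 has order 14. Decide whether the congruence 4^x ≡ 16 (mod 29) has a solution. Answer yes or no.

yes

⟨4⟩ has order 14; its elements mod 29 are {1, 4, 5, 6, 7, 9, 13, 16, 20, 22, 23, 24, 25, 28}.
16 is in this set.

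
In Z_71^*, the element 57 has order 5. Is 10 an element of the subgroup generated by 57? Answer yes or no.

no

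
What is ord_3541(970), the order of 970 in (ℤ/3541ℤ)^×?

708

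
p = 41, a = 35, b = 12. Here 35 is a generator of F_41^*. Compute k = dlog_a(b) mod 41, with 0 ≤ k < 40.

7

Successive powers of 35 modulo 41:
  35^0=1  35^1=35  35^2=36  35^3=30  35^4=25  35^5=14
  35^6=39  35^7=12
So 35^7 ≡ 12 (mod 41), giving k = 7.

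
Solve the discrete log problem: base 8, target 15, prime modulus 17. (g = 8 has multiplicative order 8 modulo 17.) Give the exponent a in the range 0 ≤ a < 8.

7

Successive powers of 8 modulo 17:
  8^0=1  8^1=8  8^2=13  8^3=2  8^4=16  8^5=9
  8^6=4  8^7=15
So 8^7 ≡ 15 (mod 17), giving a = 7.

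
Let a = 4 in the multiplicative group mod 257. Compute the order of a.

The order of 4 must divide p − 1 = 256 = 2^8.
Divisors: 1, 2, 4, 8, 16, 32, 64, 128, 256.
Check each in increasing order: 4^1 ≡ 4;  4^2 ≡ 16;  4^4 ≡ 256;  4^8 ≡ 1.
Smallest exponent giving 1 is 8.

8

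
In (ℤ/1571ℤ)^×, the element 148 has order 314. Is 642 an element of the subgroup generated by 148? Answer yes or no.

no

642 ∈ ⟨148⟩ iff 642^314 ≡ 1 (mod 1571), since |⟨148⟩| = 314.
642^314 mod 1571 = 746.
Since 746 ≠ 1, 642 does not lie in the subgroup.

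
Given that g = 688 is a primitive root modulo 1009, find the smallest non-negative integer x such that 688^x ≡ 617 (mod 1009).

514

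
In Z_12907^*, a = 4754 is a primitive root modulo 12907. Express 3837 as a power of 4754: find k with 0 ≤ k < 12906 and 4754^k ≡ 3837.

Baby-step giant-step with m = ceil(sqrt(12906)) = 114.
Baby table (4754^j mod 12907 for j=0..113):
  0:1  1:4754  2:359  3:2962  4:12718  5:4984  6:9591  7:8090
  8:9907  9:235  10:7188  11:6923  12:11999  13:7213  14:9610  15:8067
  16:3821  17:4885  18:3597  19:11270  20:623  21:6039  22:4238  23:12532
  24:11323  25:7352  26:12159  27:6340  28:2515  29:4428  30:12302  31:2091
  32:2224  33:2063  34:11089  35:4918  36:5595  37:10210  38:8020  39:12709
  40:919  41:6360  42:7246  43:11608  44:7007  45:11218  46:11555  47:278
  48:5098  49:9453  50:10295  51:11993  52:4503  53:7456  54:3202  55:4955
  56:795  57:10586  58:1451  59:5716  60:4629  61:12738  62:9715  63:3864
  64:2795  65:6127  66:9566  67:5403  68:932  69:3627  70:11913  71:11393
  72:4550  73:11475  74:7168  75:2192  76:4819  77:12508  78:483  79:11643
  80:5606  81:10876  82:11969  83:6570  84:11747  85:9556  86:9491  87:10249
  88:12728  89:896  90:274  91:11896  92:8017  93:11354  94:12749  95:10381
  96:7813  97:9563  98:4048  99:12762  100:7648  101:12480  102:9348  103:1591
  104:112  105:3261  106:1487  107:9069  108:4646  109:3207  110:2911  111:2590
  112:12489  113:506
Giant step factor: 4754^(-114) ≡ 356 (mod 12907).
Scan 3837·356^i mod 12907 for i = 0, 1, …:
  i=0: 3837   i=1: 10737   i=2: 1900   i=3: 5236
  i=4: 5408   i=5: 2105   i=6: 774   i=7: 4497
  i=8: 464   i=9: 10300     …   i=97: 11898
  i=98: 2192
Match at i=98, j=75: k = 98·114 + 75 = 11247.

11247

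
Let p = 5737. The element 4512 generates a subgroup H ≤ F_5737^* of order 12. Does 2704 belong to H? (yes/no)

no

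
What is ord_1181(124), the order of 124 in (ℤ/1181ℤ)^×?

1180

The order of 124 must divide p − 1 = 1180 = 2^2 · 5 · 59.
Divisors: 1, 2, 4, 5, 10, 20, 59, 118, 236, 295, 590, 1180.
Check each in increasing order: 124^1 ≡ 124;  124^2 ≡ 23;  124^4 ≡ 529;  124^5 ≡ 641;  124^10 ≡ 1074;  124^20 ≡ 820;  124^59 ≡ 394;  124^118 ≡ 525;  124^236 ≡ 452;  124^295 ≡ 938;  124^590 ≡ 1180;  124^1180 ≡ 1.
Smallest exponent giving 1 is 1180.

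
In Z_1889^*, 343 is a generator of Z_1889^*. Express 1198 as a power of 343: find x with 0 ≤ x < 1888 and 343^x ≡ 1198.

1647

Baby-step giant-step with m = ceil(sqrt(1888)) = 44.
Baby table (343^j mod 1889 for j=0..43):
  0:1  1:343  2:531  3:789  4:500  5:1490  6:1040  7:1588
  8:652  9:734  10:525  11:620  12:1092  13:534  14:1818  15:204
  16:79  17:651  18:391  19:1883  20:1720  21:592  22:933  23:778
  24:505  25:1316  26:1806  27:1755  28:1263  29:628  30:58  31:1004
  32:574  33:426  34:665  35:1415  36:1761  37:1432  38:36  39:1014
  40:226  41:69  42:999  43:748
Giant step factor: 343^(-44) ≡ 50 (mod 1889).
Scan 1198·50^i mod 1889 for i = 0, 1, …:
  i=0: 1198   i=1: 1341   i=2: 935   i=3: 1414
  i=4: 807   i=5: 681   i=6: 48   i=7: 511
  i=8: 993   i=9: 536     …   i=36: 151
  i=37: 1883
Match at i=37, j=19: x = 37·44 + 19 = 1647.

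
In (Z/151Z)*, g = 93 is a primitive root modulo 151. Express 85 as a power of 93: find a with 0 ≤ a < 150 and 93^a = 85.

Baby-step giant-step with m = ceil(sqrt(150)) = 13.
Baby table (93^j mod 151 for j=0..12):
  0:1  1:93  2:42  3:131  4:103  5:66  6:98  7:54
  8:39  9:3  10:128  11:126  12:91
Giant step factor: 93^(-13) ≡ 108 (mod 151).
Scan 85·108^i mod 151 for i = 0, 1, …:
  i=0: 85   i=1: 120   i=2: 125   i=3: 61
  i=4: 95   i=5: 143   i=6: 42
Match at i=6, j=2: a = 6·13 + 2 = 80.

80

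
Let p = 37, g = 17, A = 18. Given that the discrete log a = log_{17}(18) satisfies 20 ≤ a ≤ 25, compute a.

23

Compute 17^20 mod 37 = 7, then multiply by 17 repeatedly:
  17^20=7  17^21=8  17^22=25  17^23=18
Found 18 at exponent 23.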